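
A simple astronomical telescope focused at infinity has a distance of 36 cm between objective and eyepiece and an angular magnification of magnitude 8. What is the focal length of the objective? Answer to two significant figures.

In normal adjustment the tube length equals f_obj + f_eye and |M| = f_obj/f_eye.
So f_obj = 8 f_eye and 8 f_eye + f_eye = 36 cm, giving f_eye = 36/9 = 4.000 cm and f_obj = 32.000 cm.

32 cm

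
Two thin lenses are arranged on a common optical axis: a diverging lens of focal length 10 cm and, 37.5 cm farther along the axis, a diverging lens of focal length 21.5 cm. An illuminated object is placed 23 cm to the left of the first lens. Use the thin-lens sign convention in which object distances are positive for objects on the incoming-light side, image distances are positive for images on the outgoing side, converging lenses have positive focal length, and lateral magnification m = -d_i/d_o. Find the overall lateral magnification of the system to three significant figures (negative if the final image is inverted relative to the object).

First lens: d_i1 = 1/(1/(-10) - 1/23) = -6.970 cm.
m_1 = -(-6.970)/23 = 0.3030.
With d_i1 < 0 the first image is virtual and lies on the object side; the object distance for lens 2 is d_o2 = 37.5 - (-6.970) = 44.470 cm.
Second lens: d_i2 = 1/(1/(-21.5) - 1/(44.470)) = -14.493 cm.
m_2 = -(-14.493)/(44.470) = 0.3259.
Total m = m_1 x m_2 = (0.3030)(0.3259) = 0.0988.

0.0988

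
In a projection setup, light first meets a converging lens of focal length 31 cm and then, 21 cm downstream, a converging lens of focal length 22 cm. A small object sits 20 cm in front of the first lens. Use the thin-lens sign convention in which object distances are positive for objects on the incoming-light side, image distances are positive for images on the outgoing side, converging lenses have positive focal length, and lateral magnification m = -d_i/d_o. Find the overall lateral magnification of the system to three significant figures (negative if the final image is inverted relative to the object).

Applying the thin-lens equation to the first lens, 1/31 = 1/20 + 1/d_i1, which gives d_i1 = -56.364 cm.
Its lateral magnification is m_1 = -d_i1/d_o1 = -(-56.364)/20 = 2.8182.
With d_i1 < 0 the first image is virtual and lies on the object side; the object distance for lens 2 is d_o2 = 21 - (-56.364) = 77.364 cm.
Applying the thin-lens equation again with f_2 = 22 cm and d_o2 = 77.364 cm gives d_i2 = 30.742 cm.
m_2 = -(30.742)/(77.364) = -0.3974.
The system's lateral magnification is m_1 m_2 = (2.8182)(-0.3974) = -1.1199.

-1.12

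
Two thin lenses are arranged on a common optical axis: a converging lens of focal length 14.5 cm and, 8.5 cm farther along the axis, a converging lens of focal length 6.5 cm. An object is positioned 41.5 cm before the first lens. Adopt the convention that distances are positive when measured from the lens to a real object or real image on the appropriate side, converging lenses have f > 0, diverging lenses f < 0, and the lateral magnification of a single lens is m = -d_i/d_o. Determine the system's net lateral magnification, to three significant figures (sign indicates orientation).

-0.172

First lens: d_i1 = 1/(1/14.5 - 1/41.5) = 22.287 cm.
m_1 = -(22.287)/41.5 = -0.5370.
Since 22.287 cm > 8.5 cm, the first image lies past the second lens and serves as a virtual object: d_o2 = L - d_i1 = -13.787 cm.
Second lens: d_i2 = 1/(1/6.5 - 1/(-13.787)) = 4.417 cm.
m_2 = -(4.417)/(-13.787) = 0.3204.
Total m = m_1 x m_2 = (-0.5370)(0.3204) = -0.1721.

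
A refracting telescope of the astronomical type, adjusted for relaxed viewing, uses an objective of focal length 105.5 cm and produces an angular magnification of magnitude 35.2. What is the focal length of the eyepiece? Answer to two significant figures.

3.0 cm

|M| = f_obj/f_eye, so f_eye = f_obj/|M| = 105.5/35.2 = 2.997 cm.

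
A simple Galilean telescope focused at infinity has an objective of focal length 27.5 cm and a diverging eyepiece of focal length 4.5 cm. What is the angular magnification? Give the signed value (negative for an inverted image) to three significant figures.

M = -f_obj/f_eye = -27.5/(-4.5) = 6.111.

6.11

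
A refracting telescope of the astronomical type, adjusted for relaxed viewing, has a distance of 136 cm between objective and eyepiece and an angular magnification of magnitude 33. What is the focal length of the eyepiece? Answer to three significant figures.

In normal adjustment the tube length equals f_obj + f_eye and |M| = f_obj/f_eye.
So f_obj = 33 f_eye and 33 f_eye + f_eye = 136 cm, giving f_eye = 136/34 = 4.000 cm and f_obj = 132.000 cm.

4.00 cm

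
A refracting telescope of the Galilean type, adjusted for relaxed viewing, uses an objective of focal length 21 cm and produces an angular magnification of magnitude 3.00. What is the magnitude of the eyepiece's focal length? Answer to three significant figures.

7.00 cm

|M| = f_obj/|f_eye|, so |f_eye| = f_obj/|M| = 21/3.0 = 7.000 cm.
(The eyepiece is diverging, so its signed focal length is -7.000 cm.)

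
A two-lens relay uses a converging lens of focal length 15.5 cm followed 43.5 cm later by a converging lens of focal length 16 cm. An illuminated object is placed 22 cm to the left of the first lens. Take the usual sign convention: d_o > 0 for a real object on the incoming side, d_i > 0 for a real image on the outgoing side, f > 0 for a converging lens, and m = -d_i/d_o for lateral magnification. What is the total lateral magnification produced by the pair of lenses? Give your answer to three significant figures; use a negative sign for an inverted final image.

First lens: d_i1 = 1/(1/15.5 - 1/22) = 52.462 cm.
m_1 = -(52.462)/22 = -2.3846.
This image would form 52.462 cm past lens 1, i.e. 8.962 cm beyond lens 2, so it is a virtual object for lens 2: d_o2 = 43.5 - 52.462 = -8.962 cm.
Second lens: d_i2 = 1/(1/16 - 1/(-8.962)) = 5.744 cm.
m_2 = -(5.744)/(-8.962) = 0.6410.
The system's lateral magnification is m_1 m_2 = (-2.3846)(0.6410) = -1.5285.

-1.53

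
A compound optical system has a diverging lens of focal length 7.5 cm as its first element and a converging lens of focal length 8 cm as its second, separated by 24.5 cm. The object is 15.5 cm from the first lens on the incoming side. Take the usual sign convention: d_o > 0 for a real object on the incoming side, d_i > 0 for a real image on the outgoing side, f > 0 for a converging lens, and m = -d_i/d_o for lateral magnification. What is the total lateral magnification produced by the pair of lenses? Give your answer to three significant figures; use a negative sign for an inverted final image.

-0.121

Applying the thin-lens equation to the first lens, 1/(-7.5) = 1/15.5 + 1/d_i1, which gives d_i1 = -5.054 cm.
Its lateral magnification is m_1 = -d_i1/d_o1 = -(-5.054)/15.5 = 0.3261.
With d_i1 < 0 the first image is virtual and lies on the object side; the object distance for lens 2 is d_o2 = 24.5 - (-5.054) = 29.554 cm.
Applying the thin-lens equation again with f_2 = 8 cm and d_o2 = 29.554 cm gives d_i2 = 10.969 cm.
m_2 = -(10.969)/(29.554) = -0.3712.
Overall magnification: m = m_1 m_2 = -0.1210.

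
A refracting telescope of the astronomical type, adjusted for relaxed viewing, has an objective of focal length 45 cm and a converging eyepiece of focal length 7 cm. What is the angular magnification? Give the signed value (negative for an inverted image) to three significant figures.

M = -f_obj/f_eye = -45/(7) = -6.429.

-6.43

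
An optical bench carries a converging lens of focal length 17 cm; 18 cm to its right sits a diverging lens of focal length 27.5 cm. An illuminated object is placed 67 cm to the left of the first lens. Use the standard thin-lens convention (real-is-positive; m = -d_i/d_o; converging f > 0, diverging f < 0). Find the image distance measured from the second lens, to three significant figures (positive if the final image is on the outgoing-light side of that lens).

5.79 cm

Lens 1: 1/d_i1 = 1/f_1 - 1/d_o1 = 1/17 - 1/67 = 0.04390 cm^-1, so d_i1 = 22.780 cm.
Since 22.780 cm > 18 cm, the first image lies past the second lens and serves as a virtual object: d_o2 = L - d_i1 = -4.780 cm.
Lens 2: 1/d_i2 = 1/f_2 - 1/d_o2 = 1/(-27.5) - 1/(-4.780) = 0.17284 cm^-1, so d_i2 = 5.786 cm.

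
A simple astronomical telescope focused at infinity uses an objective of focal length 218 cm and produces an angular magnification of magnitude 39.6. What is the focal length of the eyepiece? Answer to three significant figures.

|M| = f_obj/f_eye, so f_eye = f_obj/|M| = 218/39.6 = 5.505 cm.

5.51 cm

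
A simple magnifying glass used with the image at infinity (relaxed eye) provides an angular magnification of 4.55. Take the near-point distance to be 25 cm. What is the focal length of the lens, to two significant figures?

For the image at infinity, M = D/f.
f = D/M = 25/4.55 = 5.495 cm.

5.5 cm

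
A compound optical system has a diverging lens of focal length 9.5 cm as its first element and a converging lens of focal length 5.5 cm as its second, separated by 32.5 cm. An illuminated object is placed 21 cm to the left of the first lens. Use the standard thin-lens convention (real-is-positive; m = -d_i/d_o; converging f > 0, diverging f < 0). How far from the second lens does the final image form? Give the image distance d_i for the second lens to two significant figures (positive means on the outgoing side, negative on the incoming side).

Lens 1: 1/d_i1 = 1/f_1 - 1/d_o1 = 1/(-9.5) - 1/21 = -0.15288 cm^-1, so d_i1 = -6.541 cm.
With d_i1 < 0 the first image is virtual and lies on the object side; the object distance for lens 2 is d_o2 = 32.5 - (-6.541) = 39.041 cm.
Lens 2: 1/d_i2 = 1/f_2 - 1/d_o2 = 1/5.5 - 1/(39.041) = 0.15620 cm^-1, so d_i2 = 6.402 cm.

6.4 cm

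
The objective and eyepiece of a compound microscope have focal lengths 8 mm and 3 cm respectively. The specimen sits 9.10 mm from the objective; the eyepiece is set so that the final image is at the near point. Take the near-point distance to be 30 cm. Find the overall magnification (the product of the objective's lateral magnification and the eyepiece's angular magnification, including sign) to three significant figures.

-80.0

Convert to cm: f_obj = 8 mm = 0.8 cm; d_o = 9.10 mm = 0.91 cm.
Objective: 1/d_i = 1/f_obj - 1/d_o = 1/0.8 - 1/0.91 = 0.15110 cm^-1, so d_i = 6.618 cm.
m_obj = -d_i/d_o = -6.618/0.91 = -7.273.
Eyepiece angular magnification (image at near point): M_eye = 1 + D/f_e = 1 + 30/3 = 11.000.
Overall M = m_obj x M_eye = (-7.273)(11.000) = -80.00.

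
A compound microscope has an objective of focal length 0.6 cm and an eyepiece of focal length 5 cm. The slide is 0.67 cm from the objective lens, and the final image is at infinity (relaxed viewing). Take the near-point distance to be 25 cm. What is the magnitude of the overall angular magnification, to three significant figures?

42.9

Objective: 1/d_i = 1/f_obj - 1/d_o = 1/0.6 - 1/0.67 = 0.17413 cm^-1, so d_i = 5.743 cm.
m_obj = -d_i/d_o = -5.743/0.67 = -8.571.
Eyepiece angular magnification (image at infinity): M_eye = D/f_e = 25/5 = 5.000.
Overall M = m_obj x M_eye = (-8.571)(5.000) = -42.86.
|M| = 42.86.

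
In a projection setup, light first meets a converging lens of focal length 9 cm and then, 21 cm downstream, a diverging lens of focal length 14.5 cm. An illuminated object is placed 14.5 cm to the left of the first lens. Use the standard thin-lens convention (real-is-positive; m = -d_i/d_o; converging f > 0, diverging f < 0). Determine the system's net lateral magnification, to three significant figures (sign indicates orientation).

Lens 1: 1/d_i1 = 1/f_1 - 1/d_o1 = 1/9 - 1/14.5 = 0.04215 cm^-1, so d_i1 = 23.727 cm.
m_1 = -(23.727)/14.5 = -1.6364.
Since 23.727 cm > 21 cm, the first image lies past the second lens and serves as a virtual object: d_o2 = L - d_i1 = -2.727 cm.
Lens 2: 1/d_i2 = 1/f_2 - 1/d_o2 = 1/(-14.5) - 1/(-2.727) = 0.29770 cm^-1, so d_i2 = 3.359 cm.
m_2 = -(3.359)/(-2.727) = 1.2317.
The system's lateral magnification is m_1 m_2 = (-1.6364)(1.2317) = -2.0154.

-2.02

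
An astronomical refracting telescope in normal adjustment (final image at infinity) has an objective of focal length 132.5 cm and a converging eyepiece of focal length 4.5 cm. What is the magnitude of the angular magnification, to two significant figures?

|M| = f_obj/|f_eye| = 132.5/4.5 = 29.444.

29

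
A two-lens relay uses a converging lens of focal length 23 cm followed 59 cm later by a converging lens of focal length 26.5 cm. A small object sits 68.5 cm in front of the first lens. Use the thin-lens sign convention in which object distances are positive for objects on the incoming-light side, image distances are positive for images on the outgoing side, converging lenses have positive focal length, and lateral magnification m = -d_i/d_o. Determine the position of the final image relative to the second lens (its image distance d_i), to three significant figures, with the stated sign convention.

-304 cm

First lens: d_i1 = 1/(1/23 - 1/68.5) = 34.626 cm.
That image sits 24.374 cm in front of the second lens, so d_o2 = 24.374 cm.
Second lens: d_i2 = 1/(1/26.5 - 1/(24.374)) = -303.757 cm.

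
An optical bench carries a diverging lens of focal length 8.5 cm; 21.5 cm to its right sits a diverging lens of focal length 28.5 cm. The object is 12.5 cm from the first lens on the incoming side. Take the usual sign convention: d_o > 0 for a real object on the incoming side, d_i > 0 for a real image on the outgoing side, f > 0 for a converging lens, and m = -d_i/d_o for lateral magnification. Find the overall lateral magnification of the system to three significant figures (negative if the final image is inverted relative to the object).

0.210

First lens: d_i1 = 1/(1/(-8.5) - 1/12.5) = -5.060 cm.
m_1 = -(-5.060)/12.5 = 0.4048.
With d_i1 < 0 the first image is virtual and lies on the object side; the object distance for lens 2 is d_o2 = 21.5 - (-5.060) = 26.560 cm.
Second lens: d_i2 = 1/(1/(-28.5) - 1/(26.560)) = -13.748 cm.
m_2 = -(-13.748)/(26.560) = 0.5176.
The system's lateral magnification is m_1 m_2 = (0.4048)(0.5176) = 0.2095.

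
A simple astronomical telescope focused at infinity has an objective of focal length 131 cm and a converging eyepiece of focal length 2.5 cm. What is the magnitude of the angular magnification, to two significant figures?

|M| = f_obj/|f_eye| = 131/2.5 = 52.400.

52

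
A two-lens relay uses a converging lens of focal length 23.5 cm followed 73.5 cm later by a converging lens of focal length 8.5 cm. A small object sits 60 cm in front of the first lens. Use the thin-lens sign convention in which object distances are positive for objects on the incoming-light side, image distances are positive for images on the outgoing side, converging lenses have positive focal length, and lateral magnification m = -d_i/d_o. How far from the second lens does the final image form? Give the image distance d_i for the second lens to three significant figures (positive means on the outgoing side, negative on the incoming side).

Applying the thin-lens equation to the first lens, 1/23.5 = 1/60 + 1/d_i1, which gives d_i1 = 38.630 cm.
The intermediate image is 38.630 cm to the right of lens 1, so d_o2 = L - d_i1 = 73.5 - 38.630 = 34.870 cm.
Applying the thin-lens equation again with f_2 = 8.5 cm and d_o2 = 34.870 cm gives d_i2 = 11.240 cm.

11.2 cm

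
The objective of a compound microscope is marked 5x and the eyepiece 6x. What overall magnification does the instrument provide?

The overall magnification of a compound microscope is the product of the objective and eyepiece magnifications:
M = M_obj x M_eye = 5 x 6 = 30.

30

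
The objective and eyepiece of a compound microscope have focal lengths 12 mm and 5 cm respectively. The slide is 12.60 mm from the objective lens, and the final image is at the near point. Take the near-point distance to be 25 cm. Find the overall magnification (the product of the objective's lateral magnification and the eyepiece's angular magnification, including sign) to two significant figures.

Convert to cm: f_obj = 12 mm = 1.2 cm; d_o = 12.60 mm = 1.26 cm.
Objective: 1/d_i = 1/f_obj - 1/d_o = 1/1.2 - 1/1.26 = 0.03968 cm^-1, so d_i = 25.200 cm.
m_obj = -d_i/d_o = -25.200/1.26 = -20.000.
Eyepiece angular magnification (image at near point): M_eye = 1 + D/f_e = 1 + 25/5 = 6.000.
Overall M = m_obj x M_eye = (-20.000)(6.000) = -120.00.

-120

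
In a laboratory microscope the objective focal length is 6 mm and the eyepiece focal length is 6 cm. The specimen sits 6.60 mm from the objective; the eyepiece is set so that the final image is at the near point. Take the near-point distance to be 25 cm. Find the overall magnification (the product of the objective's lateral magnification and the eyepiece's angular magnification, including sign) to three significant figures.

-51.7

Convert to cm: f_obj = 6 mm = 0.6 cm; d_o = 6.60 mm = 0.66 cm.
Objective: 1/d_i = 1/f_obj - 1/d_o = 1/0.6 - 1/0.66 = 0.15152 cm^-1, so d_i = 6.600 cm.
m_obj = -d_i/d_o = -6.600/0.66 = -10.000.
Eyepiece angular magnification (image at near point): M_eye = 1 + D/f_e = 1 + 25/6 = 5.167.
Overall M = m_obj x M_eye = (-10.000)(5.167) = -51.67.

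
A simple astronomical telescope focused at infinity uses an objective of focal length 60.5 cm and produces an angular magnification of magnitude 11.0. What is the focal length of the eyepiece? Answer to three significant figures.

5.50 cm

|M| = f_obj/f_eye, so f_eye = f_obj/|M| = 60.5/11.0 = 5.500 cm.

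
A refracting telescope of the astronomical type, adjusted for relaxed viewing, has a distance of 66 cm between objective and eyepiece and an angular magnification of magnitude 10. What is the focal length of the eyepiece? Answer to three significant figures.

In normal adjustment the tube length equals f_obj + f_eye and |M| = f_obj/f_eye.
So f_obj = 10 f_eye and 10 f_eye + f_eye = 66 cm, giving f_eye = 66/11 = 6.000 cm and f_obj = 60.000 cm.

6.00 cm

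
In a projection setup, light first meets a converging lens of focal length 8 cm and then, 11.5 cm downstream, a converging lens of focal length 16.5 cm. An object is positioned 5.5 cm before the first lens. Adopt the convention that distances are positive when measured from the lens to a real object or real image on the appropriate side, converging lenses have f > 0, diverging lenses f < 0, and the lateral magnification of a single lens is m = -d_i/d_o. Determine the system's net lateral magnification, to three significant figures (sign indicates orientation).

First lens: d_i1 = 1/(1/8 - 1/5.5) = -17.600 cm.
m_1 = -(-17.600)/5.5 = 3.2000.
The intermediate image is virtual, 17.600 cm to the left of lens 1, so d_o2 = L - d_i1 = 11.5 - (-17.600) = 29.100 cm.
Second lens: d_i2 = 1/(1/16.5 - 1/(29.100)) = 38.107 cm.
m_2 = -(38.107)/(29.100) = -1.3095.
The system's lateral magnification is m_1 m_2 = (3.2000)(-1.3095) = -4.1905.

-4.19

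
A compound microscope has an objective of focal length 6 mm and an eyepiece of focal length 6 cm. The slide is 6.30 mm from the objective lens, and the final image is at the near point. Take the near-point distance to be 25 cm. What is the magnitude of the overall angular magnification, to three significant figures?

Convert to cm: f_obj = 6 mm = 0.6 cm; d_o = 6.30 mm = 0.63 cm.
Objective: 1/d_i = 1/f_obj - 1/d_o = 1/0.6 - 1/0.63 = 0.07937 cm^-1, so d_i = 12.600 cm.
m_obj = -d_i/d_o = -12.600/0.63 = -20.000.
Eyepiece angular magnification (image at near point): M_eye = 1 + D/f_e = 1 + 25/6 = 5.167.
Overall M = m_obj x M_eye = (-20.000)(5.167) = -103.33.
|M| = 103.33.

103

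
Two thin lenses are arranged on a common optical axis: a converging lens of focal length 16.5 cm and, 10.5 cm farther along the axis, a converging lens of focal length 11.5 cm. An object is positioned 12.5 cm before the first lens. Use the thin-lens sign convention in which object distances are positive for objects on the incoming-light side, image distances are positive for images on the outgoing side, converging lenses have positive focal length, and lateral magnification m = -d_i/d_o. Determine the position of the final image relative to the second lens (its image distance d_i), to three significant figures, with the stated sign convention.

14.1 cm

Lens 1: 1/d_i1 = 1/f_1 - 1/d_o1 = 1/16.5 - 1/12.5 = -0.01939 cm^-1, so d_i1 = -51.562 cm.
The intermediate image is virtual, 51.562 cm to the left of lens 1, so d_o2 = L - d_i1 = 10.5 - (-51.562) = 62.062 cm.
Lens 2: 1/d_i2 = 1/f_2 - 1/d_o2 = 1/11.5 - 1/(62.062) = 0.07084 cm^-1, so d_i2 = 14.116 cm.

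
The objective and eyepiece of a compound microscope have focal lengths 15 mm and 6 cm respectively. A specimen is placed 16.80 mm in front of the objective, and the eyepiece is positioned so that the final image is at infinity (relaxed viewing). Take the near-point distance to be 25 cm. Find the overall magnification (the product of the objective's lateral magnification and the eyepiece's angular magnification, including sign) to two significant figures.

Convert to cm: f_obj = 15 mm = 1.5 cm; d_o = 16.80 mm = 1.68 cm.
Objective: 1/d_i = 1/f_obj - 1/d_o = 1/1.5 - 1/1.68 = 0.07143 cm^-1, so d_i = 14.000 cm.
m_obj = -d_i/d_o = -14.000/1.68 = -8.333.
Eyepiece angular magnification (image at infinity): M_eye = D/f_e = 25/6 = 4.167.
Overall M = m_obj x M_eye = (-8.333)(4.167) = -34.72.

-35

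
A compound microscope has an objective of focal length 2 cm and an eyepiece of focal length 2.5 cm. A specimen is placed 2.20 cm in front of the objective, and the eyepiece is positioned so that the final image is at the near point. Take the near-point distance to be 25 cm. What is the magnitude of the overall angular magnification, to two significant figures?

110

Objective: 1/d_i = 1/f_obj - 1/d_o = 1/2 - 1/2.20 = 0.04545 cm^-1, so d_i = 22.000 cm.
m_obj = -d_i/d_o = -22.000/2.20 = -10.000.
Eyepiece angular magnification (image at near point): M_eye = 1 + D/f_e = 1 + 25/2.5 = 11.000.
Overall M = m_obj x M_eye = (-10.000)(11.000) = -110.00.
|M| = 110.00.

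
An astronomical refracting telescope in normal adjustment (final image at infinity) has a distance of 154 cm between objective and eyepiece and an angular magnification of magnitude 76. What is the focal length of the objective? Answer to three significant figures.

152 cm

In normal adjustment the tube length equals f_obj + f_eye and |M| = f_obj/f_eye.
So f_obj = 76 f_eye and 76 f_eye + f_eye = 154 cm, giving f_eye = 154/77 = 2.000 cm and f_obj = 152.000 cm.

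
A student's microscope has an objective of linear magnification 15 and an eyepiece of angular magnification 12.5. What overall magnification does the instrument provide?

187.5

The overall magnification of a compound microscope is the product of the objective and eyepiece magnifications:
M = M_obj x M_eye = 15 x 12.5 = 187.5.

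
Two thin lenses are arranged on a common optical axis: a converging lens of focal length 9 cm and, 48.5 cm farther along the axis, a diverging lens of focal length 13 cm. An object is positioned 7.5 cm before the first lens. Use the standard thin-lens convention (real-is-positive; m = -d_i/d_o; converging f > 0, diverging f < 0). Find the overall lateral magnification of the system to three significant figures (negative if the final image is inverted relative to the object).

Applying the thin-lens equation to the first lens, 1/9 = 1/7.5 + 1/d_i1, which gives d_i1 = -45.000 cm.
Its lateral magnification is m_1 = -d_i1/d_o1 = -(-45.000)/7.5 = 6.0000.
With d_i1 < 0 the first image is virtual and lies on the object side; the object distance for lens 2 is d_o2 = 48.5 - (-45.000) = 93.500 cm.
Applying the thin-lens equation again with f_2 = -13 cm and d_o2 = 93.500 cm gives d_i2 = -11.413 cm.
m_2 = -(-11.413)/(93.500) = 0.1221.
Overall magnification: m = m_1 m_2 = 0.7324.

0.732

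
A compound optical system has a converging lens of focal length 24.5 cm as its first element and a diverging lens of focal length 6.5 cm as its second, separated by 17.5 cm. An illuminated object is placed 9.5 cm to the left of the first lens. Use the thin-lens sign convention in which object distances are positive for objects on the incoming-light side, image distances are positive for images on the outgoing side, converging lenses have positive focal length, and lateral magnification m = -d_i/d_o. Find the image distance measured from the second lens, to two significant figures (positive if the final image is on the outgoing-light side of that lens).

-5.4 cm

Lens 1: 1/d_i1 = 1/f_1 - 1/d_o1 = 1/24.5 - 1/9.5 = -0.06445 cm^-1, so d_i1 = -15.517 cm.
With d_i1 < 0 the first image is virtual and lies on the object side; the object distance for lens 2 is d_o2 = 17.5 - (-15.517) = 33.017 cm.
Lens 2: 1/d_i2 = 1/f_2 - 1/d_o2 = 1/(-6.5) - 1/(33.017) = -0.18413 cm^-1, so d_i2 = -5.431 cm.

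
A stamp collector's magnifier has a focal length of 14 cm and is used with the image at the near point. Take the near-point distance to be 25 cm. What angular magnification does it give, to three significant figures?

M = 1 + D/f = 1 + 25/14 = 2.786.

2.79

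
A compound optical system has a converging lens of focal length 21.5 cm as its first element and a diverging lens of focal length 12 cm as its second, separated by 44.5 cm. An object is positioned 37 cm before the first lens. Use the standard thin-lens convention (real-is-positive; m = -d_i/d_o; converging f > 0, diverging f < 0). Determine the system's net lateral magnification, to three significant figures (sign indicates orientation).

-3.21

Lens 1: 1/d_i1 = 1/f_1 - 1/d_o1 = 1/21.5 - 1/37 = 0.01948 cm^-1, so d_i1 = 51.323 cm.
m_1 = -(51.323)/37 = -1.3871.
This image would form 51.323 cm past lens 1, i.e. 6.823 cm beyond lens 2, so it is a virtual object for lens 2: d_o2 = 44.5 - 51.323 = -6.823 cm.
Lens 2: 1/d_i2 = 1/f_2 - 1/d_o2 = 1/(-12) - 1/(-6.823) = 0.06324 cm^-1, so d_i2 = 15.813 cm.
m_2 = -(15.813)/(-6.823) = 2.3178.
Overall magnification: m = m_1 m_2 = -3.2150.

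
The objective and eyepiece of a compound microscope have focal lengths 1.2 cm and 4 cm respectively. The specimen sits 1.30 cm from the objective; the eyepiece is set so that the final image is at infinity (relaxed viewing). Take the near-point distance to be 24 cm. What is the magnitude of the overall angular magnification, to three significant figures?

72.0

Objective: 1/d_i = 1/f_obj - 1/d_o = 1/1.2 - 1/1.30 = 0.06410 cm^-1, so d_i = 15.600 cm.
m_obj = -d_i/d_o = -15.600/1.30 = -12.000.
Eyepiece angular magnification (image at infinity): M_eye = D/f_e = 24/4 = 6.000.
Overall M = m_obj x M_eye = (-12.000)(6.000) = -72.00.
|M| = 72.00.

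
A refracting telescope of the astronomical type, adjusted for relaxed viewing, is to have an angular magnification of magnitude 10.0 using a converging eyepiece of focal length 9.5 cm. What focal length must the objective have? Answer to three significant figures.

|M| = f_obj/|f_eye|, so f_obj = |M| x |f_eye| = 10.0 x 9.5 = 95.000 cm.

95.0 cm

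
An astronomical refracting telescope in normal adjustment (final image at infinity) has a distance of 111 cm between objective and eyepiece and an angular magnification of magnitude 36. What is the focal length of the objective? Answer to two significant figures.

110 cm

In normal adjustment the tube length equals f_obj + f_eye and |M| = f_obj/f_eye.
So f_obj = 36 f_eye and 36 f_eye + f_eye = 111 cm, giving f_eye = 111/37 = 3.000 cm and f_obj = 108.000 cm.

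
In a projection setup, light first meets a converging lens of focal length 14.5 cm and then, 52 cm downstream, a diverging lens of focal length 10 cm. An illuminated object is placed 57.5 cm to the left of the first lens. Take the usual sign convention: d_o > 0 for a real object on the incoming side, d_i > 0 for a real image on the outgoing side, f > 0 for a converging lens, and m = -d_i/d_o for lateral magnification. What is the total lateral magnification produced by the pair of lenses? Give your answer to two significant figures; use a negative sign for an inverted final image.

Applying the thin-lens equation to the first lens, 1/14.5 = 1/57.5 + 1/d_i1, which gives d_i1 = 19.390 cm.
Its lateral magnification is m_1 = -d_i1/d_o1 = -(19.390)/57.5 = -0.3372.
That image sits 32.610 cm in front of the second lens, so d_o2 = 32.610 cm.
Applying the thin-lens equation again with f_2 = -10 cm and d_o2 = 32.610 cm gives d_i2 = -7.653 cm.
m_2 = -(-7.653)/(32.610) = 0.2347.
The system's lateral magnification is m_1 m_2 = (-0.3372)(0.2347) = -0.0791.

-0.079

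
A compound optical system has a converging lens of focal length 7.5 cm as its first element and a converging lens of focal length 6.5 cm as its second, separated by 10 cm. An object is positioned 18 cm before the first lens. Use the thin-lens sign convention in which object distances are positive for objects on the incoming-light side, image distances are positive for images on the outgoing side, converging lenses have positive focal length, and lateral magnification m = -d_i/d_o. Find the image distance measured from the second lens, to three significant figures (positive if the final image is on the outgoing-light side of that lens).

1.98 cm

Lens 1: 1/d_i1 = 1/f_1 - 1/d_o1 = 1/7.5 - 1/18 = 0.07778 cm^-1, so d_i1 = 12.857 cm.
This image would form 12.857 cm past lens 1, i.e. 2.857 cm beyond lens 2, so it is a virtual object for lens 2: d_o2 = 10 - 12.857 = -2.857 cm.
Lens 2: 1/d_i2 = 1/f_2 - 1/d_o2 = 1/6.5 - 1/(-2.857) = 0.50385 cm^-1, so d_i2 = 1.985 cm.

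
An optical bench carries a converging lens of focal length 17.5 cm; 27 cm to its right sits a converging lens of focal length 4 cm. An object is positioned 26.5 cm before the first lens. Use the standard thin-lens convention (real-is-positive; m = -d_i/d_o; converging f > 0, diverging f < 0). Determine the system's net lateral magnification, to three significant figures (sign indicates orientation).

Applying the thin-lens equation to the first lens, 1/17.5 = 1/26.5 + 1/d_i1, which gives d_i1 = 51.528 cm.
Its lateral magnification is m_1 = -d_i1/d_o1 = -(51.528)/26.5 = -1.9444.
Since 51.528 cm > 27 cm, the first image lies past the second lens and serves as a virtual object: d_o2 = L - d_i1 = -24.528 cm.
Applying the thin-lens equation again with f_2 = 4 cm and d_o2 = -24.528 cm gives d_i2 = 3.439 cm.
m_2 = -(3.439)/(-24.528) = 0.1402.
Overall magnification: m = m_1 m_2 = -0.2726.

-0.273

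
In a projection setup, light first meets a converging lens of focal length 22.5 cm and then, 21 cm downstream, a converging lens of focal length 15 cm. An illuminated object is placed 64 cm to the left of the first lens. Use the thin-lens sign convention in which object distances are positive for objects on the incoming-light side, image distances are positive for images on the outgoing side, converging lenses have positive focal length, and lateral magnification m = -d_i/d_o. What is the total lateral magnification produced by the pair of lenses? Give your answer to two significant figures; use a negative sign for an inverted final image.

-0.28

Lens 1: 1/d_i1 = 1/f_1 - 1/d_o1 = 1/22.5 - 1/64 = 0.02882 cm^-1, so d_i1 = 34.699 cm.
m_1 = -(34.699)/64 = -0.5422.
This image would form 34.699 cm past lens 1, i.e. 13.699 cm beyond lens 2, so it is a virtual object for lens 2: d_o2 = 21 - 34.699 = -13.699 cm.
Lens 2: 1/d_i2 = 1/f_2 - 1/d_o2 = 1/15 - 1/(-13.699) = 0.13967 cm^-1, so d_i2 = 7.160 cm.
m_2 = -(7.160)/(-13.699) = 0.5227.
The system's lateral magnification is m_1 m_2 = (-0.5422)(0.5227) = -0.2834.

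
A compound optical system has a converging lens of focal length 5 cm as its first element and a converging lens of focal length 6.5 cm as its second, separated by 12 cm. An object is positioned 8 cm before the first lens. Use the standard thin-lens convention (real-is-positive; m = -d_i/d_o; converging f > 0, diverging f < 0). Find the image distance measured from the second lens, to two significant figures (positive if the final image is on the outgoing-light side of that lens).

Lens 1: 1/d_i1 = 1/f_1 - 1/d_o1 = 1/5 - 1/8 = 0.07500 cm^-1, so d_i1 = 13.333 cm.
Since 13.333 cm > 12 cm, the first image lies past the second lens and serves as a virtual object: d_o2 = L - d_i1 = -1.333 cm.
Lens 2: 1/d_i2 = 1/f_2 - 1/d_o2 = 1/6.5 - 1/(-1.333) = 0.90385 cm^-1, so d_i2 = 1.106 cm.

1.1 cm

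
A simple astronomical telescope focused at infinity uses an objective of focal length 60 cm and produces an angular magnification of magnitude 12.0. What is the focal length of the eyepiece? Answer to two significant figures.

|M| = f_obj/f_eye, so f_eye = f_obj/|M| = 60/12.0 = 5.000 cm.

5.0 cm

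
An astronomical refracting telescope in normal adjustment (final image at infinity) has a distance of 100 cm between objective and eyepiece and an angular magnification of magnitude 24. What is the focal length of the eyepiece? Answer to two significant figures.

In normal adjustment the tube length equals f_obj + f_eye and |M| = f_obj/f_eye.
So f_obj = 24 f_eye and 24 f_eye + f_eye = 100 cm, giving f_eye = 100/25 = 4.000 cm and f_obj = 96.000 cm.

4.0 cm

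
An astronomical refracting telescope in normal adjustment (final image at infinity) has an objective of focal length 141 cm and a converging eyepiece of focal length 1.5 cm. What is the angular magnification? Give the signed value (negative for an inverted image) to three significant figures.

M = -f_obj/f_eye = -141/(1.5) = -94.000.

-94.0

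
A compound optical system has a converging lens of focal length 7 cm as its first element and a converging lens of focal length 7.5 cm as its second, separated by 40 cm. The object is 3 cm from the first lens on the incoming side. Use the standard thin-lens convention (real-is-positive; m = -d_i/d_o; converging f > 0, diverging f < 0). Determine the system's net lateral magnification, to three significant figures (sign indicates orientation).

-0.348

Lens 1: 1/d_i1 = 1/f_1 - 1/d_o1 = 1/7 - 1/3 = -0.19048 cm^-1, so d_i1 = -5.250 cm.
m_1 = -(-5.250)/3 = 1.7500.
With d_i1 < 0 the first image is virtual and lies on the object side; the object distance for lens 2 is d_o2 = 40 - (-5.250) = 45.250 cm.
Lens 2: 1/d_i2 = 1/f_2 - 1/d_o2 = 1/7.5 - 1/(45.250) = 0.11123 cm^-1, so d_i2 = 8.990 cm.
m_2 = -(8.990)/(45.250) = -0.1987.
Total m = m_1 x m_2 = (1.7500)(-0.1987) = -0.3477.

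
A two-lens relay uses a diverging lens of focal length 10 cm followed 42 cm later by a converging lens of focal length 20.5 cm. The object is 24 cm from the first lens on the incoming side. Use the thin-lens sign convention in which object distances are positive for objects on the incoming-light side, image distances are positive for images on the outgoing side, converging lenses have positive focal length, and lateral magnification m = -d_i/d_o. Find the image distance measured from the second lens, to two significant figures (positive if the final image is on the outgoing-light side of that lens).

35 cm

Applying the thin-lens equation to the first lens, 1/(-10) = 1/24 + 1/d_i1, which gives d_i1 = -7.059 cm.
The intermediate image is virtual, 7.059 cm to the left of lens 1, so d_o2 = L - d_i1 = 42 - (-7.059) = 49.059 cm.
Applying the thin-lens equation again with f_2 = 20.5 cm and d_o2 = 49.059 cm gives d_i2 = 35.215 cm.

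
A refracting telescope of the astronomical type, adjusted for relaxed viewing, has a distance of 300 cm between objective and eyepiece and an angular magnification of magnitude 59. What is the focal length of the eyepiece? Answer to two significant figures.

In normal adjustment the tube length equals f_obj + f_eye and |M| = f_obj/f_eye.
So f_obj = 59 f_eye and 59 f_eye + f_eye = 300 cm, giving f_eye = 300/60 = 5.000 cm and f_obj = 295.000 cm.

5.0 cm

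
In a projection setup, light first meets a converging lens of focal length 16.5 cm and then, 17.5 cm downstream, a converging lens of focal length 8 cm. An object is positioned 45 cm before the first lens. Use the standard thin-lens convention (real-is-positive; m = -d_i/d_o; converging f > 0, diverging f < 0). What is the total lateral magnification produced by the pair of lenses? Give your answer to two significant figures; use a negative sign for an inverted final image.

-0.28

Applying the thin-lens equation to the first lens, 1/16.5 = 1/45 + 1/d_i1, which gives d_i1 = 26.053 cm.
Its lateral magnification is m_1 = -d_i1/d_o1 = -(26.053)/45 = -0.5789.
Since 26.053 cm > 17.5 cm, the first image lies past the second lens and serves as a virtual object: d_o2 = L - d_i1 = -8.553 cm.
Applying the thin-lens equation again with f_2 = 8 cm and d_o2 = -8.553 cm gives d_i2 = 4.134 cm.
m_2 = -(4.134)/(-8.553) = 0.4833.
The system's lateral magnification is m_1 m_2 = (-0.5789)(0.4833) = -0.2798.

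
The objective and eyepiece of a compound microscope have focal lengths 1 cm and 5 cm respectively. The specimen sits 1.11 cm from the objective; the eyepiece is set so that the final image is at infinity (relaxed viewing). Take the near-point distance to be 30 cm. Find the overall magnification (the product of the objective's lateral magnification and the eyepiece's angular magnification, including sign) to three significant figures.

Objective: 1/d_i = 1/f_obj - 1/d_o = 1/1 - 1/1.11 = 0.09910 cm^-1, so d_i = 10.091 cm.
m_obj = -d_i/d_o = -10.091/1.11 = -9.091.
Eyepiece angular magnification (image at infinity): M_eye = D/f_e = 30/5 = 6.000.
Overall M = m_obj x M_eye = (-9.091)(6.000) = -54.55.

-54.5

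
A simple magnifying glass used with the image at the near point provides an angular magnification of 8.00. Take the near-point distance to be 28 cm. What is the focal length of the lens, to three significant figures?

4.00 cm

For the image at the near point, M = 1 + D/f.
f = D/(M - 1) = 28/(8.0 - 1) = 4.000 cm.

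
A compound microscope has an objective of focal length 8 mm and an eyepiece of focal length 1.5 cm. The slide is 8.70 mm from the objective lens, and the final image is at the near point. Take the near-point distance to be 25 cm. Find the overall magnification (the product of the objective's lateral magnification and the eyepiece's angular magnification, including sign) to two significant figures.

-200

Convert to cm: f_obj = 8 mm = 0.8 cm; d_o = 8.70 mm = 0.87 cm.
Objective: 1/d_i = 1/f_obj - 1/d_o = 1/0.8 - 1/0.87 = 0.10057 cm^-1, so d_i = 9.943 cm.
m_obj = -d_i/d_o = -9.943/0.87 = -11.429.
Eyepiece angular magnification (image at near point): M_eye = 1 + D/f_e = 1 + 25/1.5 = 17.667.
Overall M = m_obj x M_eye = (-11.429)(17.667) = -201.90.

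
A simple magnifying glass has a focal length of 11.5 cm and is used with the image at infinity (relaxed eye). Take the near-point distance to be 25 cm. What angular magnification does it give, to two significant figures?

M = D/f = 25/11.5 = 2.174.

2.2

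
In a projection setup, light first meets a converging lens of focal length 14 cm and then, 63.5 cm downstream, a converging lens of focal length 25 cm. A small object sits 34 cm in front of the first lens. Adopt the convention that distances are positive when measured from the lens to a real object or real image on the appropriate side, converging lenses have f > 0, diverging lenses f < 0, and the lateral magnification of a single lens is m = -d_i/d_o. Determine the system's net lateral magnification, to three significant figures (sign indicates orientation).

Applying the thin-lens equation to the first lens, 1/14 = 1/34 + 1/d_i1, which gives d_i1 = 23.800 cm.
Its lateral magnification is m_1 = -d_i1/d_o1 = -(23.800)/34 = -0.7000.
Object distance for lens 2: d_o2 = 63.5 - 23.800 = 39.700 cm.
Applying the thin-lens equation again with f_2 = 25 cm and d_o2 = 39.700 cm gives d_i2 = 67.517 cm.
m_2 = -(67.517)/(39.700) = -1.7007.
The system's lateral magnification is m_1 m_2 = (-0.7000)(-1.7007) = 1.1905.

1.19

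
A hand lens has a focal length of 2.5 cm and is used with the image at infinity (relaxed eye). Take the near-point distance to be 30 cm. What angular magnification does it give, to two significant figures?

M = D/f = 30/2.5 = 12.000.

12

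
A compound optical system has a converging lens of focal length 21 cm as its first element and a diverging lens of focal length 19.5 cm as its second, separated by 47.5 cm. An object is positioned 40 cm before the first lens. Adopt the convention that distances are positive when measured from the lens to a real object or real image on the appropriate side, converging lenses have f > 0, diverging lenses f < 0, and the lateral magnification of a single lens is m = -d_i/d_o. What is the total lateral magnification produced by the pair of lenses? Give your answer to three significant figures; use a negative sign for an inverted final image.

-0.946

Applying the thin-lens equation to the first lens, 1/21 = 1/40 + 1/d_i1, which gives d_i1 = 44.211 cm.
Its lateral magnification is m_1 = -d_i1/d_o1 = -(44.211)/40 = -1.1053.
The intermediate image is 44.211 cm to the right of lens 1, so d_o2 = L - d_i1 = 47.5 - 44.211 = 3.289 cm.
Applying the thin-lens equation again with f_2 = -19.5 cm and d_o2 = 3.289 cm gives d_i2 = -2.815 cm.
m_2 = -(-2.815)/(3.289) = 0.8557.
The system's lateral magnification is m_1 m_2 = (-1.1053)(0.8557) = -0.9457.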